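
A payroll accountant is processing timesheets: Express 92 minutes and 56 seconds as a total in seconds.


Minutes: 92
Seconds: 56
Convert minutes to seconds: 92 x 60 = 5520
Add remaining seconds: 5520 + 56 = 5576

5576


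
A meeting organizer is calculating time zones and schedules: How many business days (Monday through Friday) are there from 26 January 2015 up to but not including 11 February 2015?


Start: 2015-01-26 (Monday)
End (exclusive): 2015-02-11 (Wednesday)
Total calendar days: 16
Full weeks: 16 // 7 = 2 -> 10 weekdays
Remaining 2 days starting on Monday:
  Mon(w), Tue(w) -> 2 weekdays
Total business days: 10 + 2 = 12

12


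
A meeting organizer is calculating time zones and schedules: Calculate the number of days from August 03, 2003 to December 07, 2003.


Start date: 2003-08-03
End date: 2003-12-07
Aug 2003: +29 days
Sep 2003: +30 days
Oct 2003: +31 days
Nov 2003: +30 days
Dec 2003: +6 days
Total: 126 days

126


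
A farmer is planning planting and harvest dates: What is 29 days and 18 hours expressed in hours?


Days: 29
Extra hours: 18
Hours per day: 24
Days to hours: 29 x 24 = 696
Total: 696 + 18 = 714

714


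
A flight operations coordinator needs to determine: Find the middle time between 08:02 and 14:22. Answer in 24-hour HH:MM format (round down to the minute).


Start time: 08:02 = 482 minutes from midnight
End time: 14:22 = 862 minutes from midnight
Sum: 482 + 862 = 1344
Midpoint: 1344 / 2 = 672 minutes
Convert: 672 / 60 = 11 hours, 12 minutes
Result: 11:12

11:12


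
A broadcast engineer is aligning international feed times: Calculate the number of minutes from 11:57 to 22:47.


Start time: 11:57 = 717 minutes from midnight
End time: 22:47 = 1367 minutes from midnight
Difference: 1367 - 717 = 650 minutes
That is 10 hours and 50 minutes

650


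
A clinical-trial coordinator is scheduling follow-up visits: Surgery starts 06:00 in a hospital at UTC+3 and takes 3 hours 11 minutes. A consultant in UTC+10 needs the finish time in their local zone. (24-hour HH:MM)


Start: 06:00 in UTC+3
Step 1 - add duration:
  minutes: 0 + 11 = 11
  hours: 6 + 3 + 0 = 9
  end in UTC+3: 09:11
Step 2 - convert UTC+3 -> UTC+10:
  offset difference: 10 - (3) = 7 hours
  9 + (7) = 16 -> mod 24 = 16
Result: 16:11 in UTC+10

16:11


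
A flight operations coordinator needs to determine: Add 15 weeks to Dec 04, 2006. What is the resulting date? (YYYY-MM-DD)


Start: 2006-12-04
Weeks to add: 15
Convert to days: 15 x 7 = 105 days
Add 105 days to 2006-12-04
Result: 2007-03-19

2007-03-19


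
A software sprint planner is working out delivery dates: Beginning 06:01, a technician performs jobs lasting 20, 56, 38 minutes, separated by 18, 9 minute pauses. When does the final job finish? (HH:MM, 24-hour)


Start: 06:01 = 361 min from midnight
  after task 1 (20 min): 06:21
  after break (18 min): 06:39
  after task 2 (56 min): 07:35
  after break (9 min): 07:44
  after task 3 (38 min): 08:22
Total elapsed: 141 minutes
End time: 08:22

08:22


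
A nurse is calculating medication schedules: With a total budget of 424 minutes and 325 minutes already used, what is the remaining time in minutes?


Total budget: 424 minutes
Time used: 325 minutes
Remaining: 424 - 325 = 99 minutes
Percent used: 76.7%
Percent remaining: 23.3%

99


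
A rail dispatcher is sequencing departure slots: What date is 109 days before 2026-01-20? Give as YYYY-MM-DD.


Start: 2026-01-20
Subtracting 109 days
Days already passed in January: 20
After going back through January: 89 more days to subtract
December 2025: 31 days, 58 remaining
November 2025: 30 days, 28 remaining
October 2025 has 31 days, need 28
Result: 2025-10-03

2025-10-03


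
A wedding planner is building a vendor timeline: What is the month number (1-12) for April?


Calendar month order:
3. March
4. April <--
5. May
April is month number 4

4


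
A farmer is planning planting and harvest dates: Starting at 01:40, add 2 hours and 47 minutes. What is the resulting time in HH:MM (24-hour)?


Start time: 01:40
Adding: 2 hours 47 minutes
Minutes: 40 + 47 = 87
Minute overflow: 87 >= 60, so carry 1 hour, minutes = 27
Hours: 1 + 2 + 1 = 4
Result: 04:27

04:27


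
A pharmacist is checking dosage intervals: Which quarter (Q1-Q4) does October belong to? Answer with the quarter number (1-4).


Month: October (month 10)
Q1: January-March (months 1-3)
Q2: April-June (months 4-6)
Q3: July-September (months 7-9)
Q4: October-December (months 10-12)
Month 10 falls in Q4

4


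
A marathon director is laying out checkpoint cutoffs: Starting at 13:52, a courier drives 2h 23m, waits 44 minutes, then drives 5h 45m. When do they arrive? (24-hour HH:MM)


Depart: 13:52
Leg 1: +143 min -> 16:15
Layover: +44 min -> 16:59
Leg 2: +345 min -> 22:44
Total travel: 532 minutes = 8h 52m
Arrival: 22:44

22:44


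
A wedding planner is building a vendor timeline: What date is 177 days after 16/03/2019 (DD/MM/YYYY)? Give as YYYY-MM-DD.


Start: 2019-03-16
Adding 177 days
Days remaining in March: 15
After March: 162 days still to add
April 2019: 30 days, 132 remaining
May 2019: 31 days, 101 remaining
June 2019: 30 days, 71 remaining
July 2019: 31 days, 40 remaining
Result: 2019-09-09

2019-09-09


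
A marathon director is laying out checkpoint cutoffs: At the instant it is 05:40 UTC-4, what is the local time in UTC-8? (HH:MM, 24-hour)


Local time: 05:40 at UTC-4 (offset -4h)
Target zone: UTC-8 (offset -8h)
Difference: -8 - (-4) = -4 hours
Calculation: 5 + (-4) = 1
Result: 01:40

01:40


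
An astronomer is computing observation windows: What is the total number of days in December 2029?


Month: December
Year: 2029
December is a 31-day month
Total: 31 days

31


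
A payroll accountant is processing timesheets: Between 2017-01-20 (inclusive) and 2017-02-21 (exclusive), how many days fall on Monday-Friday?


Start: 2017-01-20 (Friday)
End (exclusive): 2017-02-21 (Tuesday)
Total calendar days: 32
Full weeks: 32 // 7 = 4 -> 20 weekdays
Remaining 4 days starting on Friday:
  Fri(w), Sat(-), Sun(-), Mon(w) -> 2 weekdays
Total business days: 20 + 2 = 22

22


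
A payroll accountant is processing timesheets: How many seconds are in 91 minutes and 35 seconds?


Minutes: 91
Extra seconds: 35
Seconds per minute: 60
Minutes to seconds: 91 x 60 = 5460
Total: 5460 + 35 = 5495

5495


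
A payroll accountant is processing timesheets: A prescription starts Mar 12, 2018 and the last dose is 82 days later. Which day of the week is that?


Start: 2018-03-12 (Monday)
Step 1 - find target date: add 82 days
  2018-03-12 + 82 days = 2018-06-02
Step 2 - day of week:
  82 mod 7 = 5
  Monday + 5 days -> Saturday
Result: Saturday (2018-06-02)

Saturday


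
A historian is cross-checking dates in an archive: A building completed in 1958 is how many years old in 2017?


Birth year: 1958
Current year: 2017
Age = current year - birth year
Age = 2017 - 1958 = 59

59


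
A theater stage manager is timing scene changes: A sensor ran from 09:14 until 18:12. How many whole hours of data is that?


Start: 09:14
End: 18:12
Hour difference: 18 - 9 = 9 hours
Minute difference: 12 - 14 = -2 minutes
Total minutes: 538
Complete hours: 538 / 60 = 8 (remainder 58)

8


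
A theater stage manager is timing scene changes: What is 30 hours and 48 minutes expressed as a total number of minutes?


Hours: 30
Minutes: 48
Convert hours to minutes: 30 x 60 = 1800
Add remaining minutes: 1800 + 48 = 1848

1848


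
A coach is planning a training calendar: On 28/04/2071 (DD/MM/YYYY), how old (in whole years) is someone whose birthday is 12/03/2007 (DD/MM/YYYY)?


Birth: 2007-03-12
Reference: 2071-04-28
Year difference: 2071 - 2007 = 64
Has birthday (03-12) occurred by 04-28? Yes
Age in full years: 64

64


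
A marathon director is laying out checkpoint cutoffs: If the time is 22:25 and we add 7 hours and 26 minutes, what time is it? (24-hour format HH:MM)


Start time: 22:25
Adding: 7 hours 26 minutes
Minutes: 25 + 26 = 51
Hours: 22 + 7 + 0 = 29
Hour wraparound: 29 mod 24 = 5
Result: 05:51

05:51


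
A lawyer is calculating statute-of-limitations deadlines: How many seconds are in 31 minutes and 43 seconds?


Minutes: 31
Seconds: 43
Convert minutes to seconds: 31 x 60 = 1860
Add remaining seconds: 1860 + 43 = 1903

1903


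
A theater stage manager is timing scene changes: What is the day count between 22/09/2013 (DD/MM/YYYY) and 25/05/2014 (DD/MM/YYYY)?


Start date: 2013-09-22
End date: 2014-05-25
Sep 2013: +9 days
Oct 2013: +31 days
Nov 2013: +30 days
... (6 more months)
Total: 245 days

245


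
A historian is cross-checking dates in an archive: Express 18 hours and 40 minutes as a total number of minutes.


Hours: 18
Extra minutes: 40
Minutes per hour: 60
Hours to minutes: 18 x 60 = 1080
Total: 1080 + 40 = 1120

1120


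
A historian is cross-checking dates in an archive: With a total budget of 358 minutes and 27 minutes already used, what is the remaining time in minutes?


Total budget: 358 minutes
Time used: 27 minutes
Remaining: 358 - 27 = 331 minutes
Percent used: 7.5%
Percent remaining: 92.5%

331


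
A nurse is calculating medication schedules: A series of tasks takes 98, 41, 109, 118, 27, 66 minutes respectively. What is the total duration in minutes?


Durations: 98, 41, 109, 118, 27, 66
Running sum: 98
+ 41 = 139
+ 109 = 248
+ 118 = 366
+ 27 = 393
+ 66 = 459
Total duration: 459 minutes
That is 7 hours and 39 minutes

459


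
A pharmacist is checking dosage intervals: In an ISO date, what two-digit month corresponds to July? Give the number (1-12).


Calendar month order:
6. June
7. July <--
8. August
July is month number 7

7


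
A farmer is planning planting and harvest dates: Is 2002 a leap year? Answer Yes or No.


Year: 2002
Divisible by 4? 2002 / 4 = 500.5 -> No
Not divisible by 4, so NOT a leap year

No


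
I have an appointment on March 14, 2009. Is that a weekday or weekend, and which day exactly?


Date: 2009-03-14
January 1, 2009 is a Thursday
Day of year: 73
Offset from Jan 1: 72 days
72 mod 7 = 2
Result: Saturday

Saturday


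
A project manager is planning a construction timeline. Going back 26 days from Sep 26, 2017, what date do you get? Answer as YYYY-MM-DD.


Start: 2017-09-26
Subtracting 26 days
Days already passed in September: 26
Result: 2017-08-31

2017-08-31


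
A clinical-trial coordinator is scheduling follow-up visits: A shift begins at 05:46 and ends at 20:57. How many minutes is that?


Start time: 05:46 = 346 minutes from midnight
End time: 20:57 = 1257 minutes from midnight
Difference: 1257 - 346 = 911 minutes
That is 15 hours and 11 minutes

911


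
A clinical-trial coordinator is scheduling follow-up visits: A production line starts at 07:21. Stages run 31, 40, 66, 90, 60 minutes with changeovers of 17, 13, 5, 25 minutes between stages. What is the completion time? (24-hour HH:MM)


Start: 07:21 = 441 min from midnight
  after task 1 (31 min): 07:52
  after break (17 min): 08:09
  after task 2 (40 min): 08:49
  after break (13 min): 09:02
  after task 3 (66 min): 10:08
  after break (5 min): 10:13
  after task 4 (90 min): 11:43
  after break (25 min): 12:08
  after task 5 (60 min): 13:08
Total elapsed: 347 minutes
End time: 13:08

13:08


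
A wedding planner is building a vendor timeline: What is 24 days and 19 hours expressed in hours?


Days: 24
Extra hours: 19
Hours per day: 24
Days to hours: 24 x 24 = 576
Total: 576 + 19 = 595

595


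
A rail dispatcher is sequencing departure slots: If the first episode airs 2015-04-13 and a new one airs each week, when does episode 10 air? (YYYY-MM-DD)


First occurrence: 2015-04-13 (occurrence 1)
Each occurrence is 7 days after the previous.
Occurrence 10 is 9 weeks after the first.
9 weeks = 63 days
2015-04-13 + 63 days = 2015-06-15

2015-06-15


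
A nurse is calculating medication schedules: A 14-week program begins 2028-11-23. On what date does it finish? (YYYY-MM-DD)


Start: 2028-11-23
Weeks to add: 14
Convert to days: 14 x 7 = 98 days
Add 98 days to 2028-11-23
Result: 2029-03-01

2029-03-01


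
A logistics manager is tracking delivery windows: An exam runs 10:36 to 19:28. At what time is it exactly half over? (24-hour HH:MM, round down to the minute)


Start time: 10:36 = 636 minutes from midnight
End time: 19:28 = 1168 minutes from midnight
Sum: 636 + 1168 = 1804
Midpoint: 1804 / 2 = 902 minutes
Convert: 902 / 60 = 15 hours, 2 minutes
Result: 15:02

15:02


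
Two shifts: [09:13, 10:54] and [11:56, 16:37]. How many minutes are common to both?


Interval A: [553, 654] minutes from midnight
Interval B: [716, 997] minutes from midnight
Overlap start = max(553, 716) = 716
Overlap end = min(654, 997) = 654
End <= start, so the intervals do not overlap: 0 minutes

0


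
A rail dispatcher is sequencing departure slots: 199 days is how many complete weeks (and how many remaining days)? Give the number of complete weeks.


Total days: 199
Days per week: 7
Division: 199 / 7 = 28 remainder 3
Complete weeks: 28
Remaining days: 3

28


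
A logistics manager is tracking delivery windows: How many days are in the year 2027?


Year: 2027
Check leap year rules:
Divisible by 4? No
2027 is not a leap year
Days: 365

365


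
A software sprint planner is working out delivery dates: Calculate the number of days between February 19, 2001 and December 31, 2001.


Start: February 19, 2001
End: December 31, 2001
Days left in February: 9
March: 31
April: 30
May: 31
June: 30
... plus remaining months
Sum of remaining months: 306
Total: 9 + 306 = 315

315


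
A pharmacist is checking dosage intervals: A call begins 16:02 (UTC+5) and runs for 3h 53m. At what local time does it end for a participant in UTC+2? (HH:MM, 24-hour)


Start: 16:02 in UTC+5
Step 1 - add duration:
  minutes: 2 + 53 = 55
  hours: 16 + 3 + 0 = 19
  end in UTC+5: 19:55
Step 2 - convert UTC+5 -> UTC+2:
  offset difference: 2 - (5) = -3 hours
  19 + (-3) = 16 -> mod 24 = 16
Result: 16:55 in UTC+2

16:55


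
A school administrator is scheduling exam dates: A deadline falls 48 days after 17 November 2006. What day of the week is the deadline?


Start: 2006-11-17 (Friday)
Step 1 - find target date: add 48 days
  2006-11-17 + 48 days = 2007-01-04
Step 2 - day of week:
  48 mod 7 = 6
  Friday + 6 days -> Thursday
Result: Thursday (2007-01-04)

Thursday


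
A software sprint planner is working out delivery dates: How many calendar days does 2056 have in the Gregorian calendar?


Year: 2056
Check leap year rules:
Divisible by 4? Yes
Divisible by 100? No
2056 is a leap year
Days: 366

366


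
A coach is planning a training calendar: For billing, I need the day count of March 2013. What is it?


Month: March
Year: 2013
March is a 31-day month
Total: 31 days

31


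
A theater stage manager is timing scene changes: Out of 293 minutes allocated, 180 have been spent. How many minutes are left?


Total budget: 293 minutes
Time used: 180 minutes
Remaining: 293 - 180 = 113 minutes
Percent used: 61.4%
Percent remaining: 38.6%

113


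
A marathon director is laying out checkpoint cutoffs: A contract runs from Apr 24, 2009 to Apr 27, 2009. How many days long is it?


Start date: 2009-04-24
End date: 2009-04-27
Apr 2009: +3 days
Total: 3 days

3


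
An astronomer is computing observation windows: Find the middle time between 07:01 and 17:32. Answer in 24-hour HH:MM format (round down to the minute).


Start time: 07:01 = 421 minutes from midnight
End time: 17:32 = 1052 minutes from midnight
Sum: 421 + 1052 = 1473
Midpoint: 1473 / 2 = 736 minutes
Convert: 736 / 60 = 12 hours, 16 minutes
Result: 12:16

12:16


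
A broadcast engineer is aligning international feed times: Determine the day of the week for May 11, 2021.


Date: 2021-05-11
January 1, 2021 is a Friday
Day of year: 131
Offset from Jan 1: 130 days
130 mod 7 = 4
Result: Tuesday

Tuesday


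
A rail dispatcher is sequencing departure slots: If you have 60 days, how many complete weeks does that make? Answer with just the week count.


Total days: 60
Days per week: 7
Division: 60 / 7 = 8 remainder 4
Complete weeks: 8
Remaining days: 4

8


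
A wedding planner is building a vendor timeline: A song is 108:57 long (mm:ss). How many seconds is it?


Minutes: 108
Extra seconds: 57
Seconds per minute: 60
Minutes to seconds: 108 x 60 = 6480
Total: 6480 + 57 = 6537

6537


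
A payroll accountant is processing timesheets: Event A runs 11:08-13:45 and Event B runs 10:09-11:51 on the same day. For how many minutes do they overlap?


Interval A: [668, 825] minutes from midnight
Interval B: [609, 711] minutes from midnight
Overlap start = max(668, 609) = 668
Overlap end = min(825, 711) = 711
Overlap = 711 - 668 = 43 minutes

43


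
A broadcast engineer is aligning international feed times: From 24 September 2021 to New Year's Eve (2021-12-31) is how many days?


Start: September 24, 2021
End: December 31, 2021
Days left in September: 6
October: 31
November: 30
December: 31
Sum of remaining months: 92
Total: 6 + 92 = 98

98


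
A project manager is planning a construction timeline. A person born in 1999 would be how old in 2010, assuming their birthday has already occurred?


Birth year: 1999
Current year: 2010
Age = current year - birth year
Age = 2010 - 1999 = 11

11


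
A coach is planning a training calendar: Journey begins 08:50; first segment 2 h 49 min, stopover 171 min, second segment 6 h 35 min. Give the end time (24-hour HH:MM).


Depart: 08:50
Leg 1: +169 min -> 11:39
Layover: +171 min -> 14:30
Leg 2: +395 min -> 21:05
Total travel: 735 minutes = 12h 15m
Arrival: 21:05

21:05


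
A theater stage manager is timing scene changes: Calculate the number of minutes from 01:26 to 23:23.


Start time: 01:26 = 86 minutes from midnight
End time: 23:23 = 1403 minutes from midnight
Difference: 1403 - 86 = 1317 minutes
That is 21 hours and 57 minutes

1317


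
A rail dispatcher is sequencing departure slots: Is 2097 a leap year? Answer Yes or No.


Year: 2097
Divisible by 4? 2097 / 4 = 524.25 -> No
Not divisible by 4, so NOT a leap year

No


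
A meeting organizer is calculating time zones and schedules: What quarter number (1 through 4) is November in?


Month: November (month 11)
Q1: January-March (months 1-3)
Q2: April-June (months 4-6)
Q3: July-September (months 7-9)
Q4: October-December (months 10-12)
Month 11 falls in Q4

4


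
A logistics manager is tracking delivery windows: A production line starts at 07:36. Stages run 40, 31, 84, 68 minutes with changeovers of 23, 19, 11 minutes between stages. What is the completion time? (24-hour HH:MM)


Start: 07:36 = 456 min from midnight
  after task 1 (40 min): 08:16
  after break (23 min): 08:39
  after task 2 (31 min): 09:10
  after break (19 min): 09:29
  after task 3 (84 min): 10:53
  after break (11 min): 11:04
  after task 4 (68 min): 12:12
Total elapsed: 276 minutes
End time: 12:12

12:12


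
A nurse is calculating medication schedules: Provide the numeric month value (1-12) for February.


Calendar month order:
1. January
2. February <--
3. March
February is month number 2

2


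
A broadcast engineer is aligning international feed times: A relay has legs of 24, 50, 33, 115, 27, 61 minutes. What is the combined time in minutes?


Durations: 24, 50, 33, 115, 27, 61
Running sum: 24
+ 50 = 74
+ 33 = 107
+ 115 = 222
+ 27 = 249
+ 61 = 310
Total duration: 310 minutes
That is 5 hours and 10 minutes

310


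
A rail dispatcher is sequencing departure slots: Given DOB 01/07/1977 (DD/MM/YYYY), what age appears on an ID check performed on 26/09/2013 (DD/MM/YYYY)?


Birth: 1977-07-01
Reference: 2013-09-26
Year difference: 2013 - 1977 = 36
Has birthday (07-01) occurred by 09-26? Yes
Age in full years: 36

36


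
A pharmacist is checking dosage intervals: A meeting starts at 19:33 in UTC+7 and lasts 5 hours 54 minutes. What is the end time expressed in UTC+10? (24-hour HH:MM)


Start: 19:33 in UTC+7
Step 1 - add duration:
  minutes: 33 + 54 = 87 (carry 1h)
  hours: 19 + 5 + 1 = 25
  end in UTC+7: 01:27
Step 2 - convert UTC+7 -> UTC+10:
  offset difference: 10 - (7) = 3 hours
  1 + (3) = 4 -> mod 24 = 4
Result: 04:27 in UTC+10

04:27


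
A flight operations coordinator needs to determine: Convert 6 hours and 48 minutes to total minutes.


Hours: 6
Extra minutes: 48
Minutes per hour: 60
Hours to minutes: 6 x 60 = 360
Total: 360 + 48 = 408

408


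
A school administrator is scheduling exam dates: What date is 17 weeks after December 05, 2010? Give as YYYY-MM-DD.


Start: 2010-12-05
Weeks to add: 17
Convert to days: 17 x 7 = 119 days
Add 119 days to 2010-12-05
Result: 2011-04-03

2011-04-03


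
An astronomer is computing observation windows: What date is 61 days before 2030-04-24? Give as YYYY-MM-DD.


Start: 2030-04-24
Subtracting 61 days
Days already passed in April: 24
After going back through April: 37 more days to subtract
March 2030: 31 days, 6 remaining
February 2030 has 28 days, need 6
Result: 2030-02-22

2030-02-22


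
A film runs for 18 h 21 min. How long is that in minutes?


Hours: 18
Minutes: 21
Convert hours to minutes: 18 x 60 = 1080
Add remaining minutes: 1080 + 21 = 1101

1101


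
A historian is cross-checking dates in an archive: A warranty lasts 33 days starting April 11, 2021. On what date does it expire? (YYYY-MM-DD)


Start: 2021-04-11
Adding 33 days
Days remaining in April: 19
After April: 14 days still to add
May 2021 has 31 days, need 14
Result: 2021-05-14

2021-05-14


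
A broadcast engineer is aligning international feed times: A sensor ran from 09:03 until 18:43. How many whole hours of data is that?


Start: 09:03
End: 18:43
Hour difference: 18 - 9 = 9 hours
Minute difference: 43 - 3 = 40 minutes
Total minutes: 580
Complete hours: 580 / 60 = 9 (remainder 40)

9


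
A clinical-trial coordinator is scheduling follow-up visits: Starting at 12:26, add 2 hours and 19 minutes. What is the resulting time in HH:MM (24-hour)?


Start time: 12:26
Adding: 2 hours 19 minutes
Minutes: 26 + 19 = 45
Hours: 12 + 2 + 0 = 14
Result: 14:45

14:45


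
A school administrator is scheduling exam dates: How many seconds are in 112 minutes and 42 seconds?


Minutes: 112
Seconds: 42
Convert minutes to seconds: 112 x 60 = 6720
Add remaining seconds: 6720 + 42 = 6762

6762


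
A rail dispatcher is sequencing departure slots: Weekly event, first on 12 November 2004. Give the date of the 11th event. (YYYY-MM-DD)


First occurrence: 2004-11-12 (occurrence 1)
Each occurrence is 7 days after the previous.
Occurrence 11 is 10 weeks after the first.
10 weeks = 70 days
2004-11-12 + 70 days = 2005-01-21

2005-01-21


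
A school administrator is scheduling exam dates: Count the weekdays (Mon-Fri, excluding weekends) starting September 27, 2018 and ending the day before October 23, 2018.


Start: 2018-09-27 (Thursday)
End (exclusive): 2018-10-23 (Tuesday)
Total calendar days: 26
Full weeks: 26 // 7 = 3 -> 15 weekdays
Remaining 5 days starting on Thursday:
  Thu(w), Fri(w), Sat(-), Sun(-), Mon(w) -> 3 weekdays
Total business days: 15 + 3 = 18

18


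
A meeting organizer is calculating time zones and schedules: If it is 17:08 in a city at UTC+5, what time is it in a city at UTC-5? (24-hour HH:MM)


Local time: 17:08 at UTC+5 (offset 5h)
Target zone: UTC-5 (offset -5h)
Difference: -5 - (5) = -10 hours
Calculation: 17 + (-10) = 7
Result: 07:08

07:08


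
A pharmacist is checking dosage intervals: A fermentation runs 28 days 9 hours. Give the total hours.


Days: 28
Extra hours: 9
Hours per day: 24
Days to hours: 28 x 24 = 672
Total: 672 + 9 = 681

681


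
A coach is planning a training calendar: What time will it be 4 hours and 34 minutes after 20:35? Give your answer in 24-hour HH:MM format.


Start time: 20:35
Adding: 4 hours 34 minutes
Minutes: 35 + 34 = 69
Minute overflow: 69 >= 60, so carry 1 hour, minutes = 9
Hours: 20 + 4 + 1 = 25
Hour wraparound: 25 mod 24 = 1
Result: 01:09

01:09


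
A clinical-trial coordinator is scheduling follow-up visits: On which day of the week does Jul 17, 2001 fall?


Date: 2001-07-17
January 1, 2001 is a Monday
Day of year: 198
Offset from Jan 1: 197 days
197 mod 7 = 1
Result: Tuesday

Tuesday


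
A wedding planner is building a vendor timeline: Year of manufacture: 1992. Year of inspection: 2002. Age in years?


Birth year: 1992
Current year: 2002
Age = current year - birth year
Age = 2002 - 1992 = 10

10


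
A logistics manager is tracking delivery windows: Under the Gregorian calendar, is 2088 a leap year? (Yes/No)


Year: 2088
Divisible by 4? 2088 / 4 = 522.0 -> Yes
Divisible by 100? 2088 / 100 = 20.88 -> No
Divisible by 4 but not 100, so it IS a leap year

Yes


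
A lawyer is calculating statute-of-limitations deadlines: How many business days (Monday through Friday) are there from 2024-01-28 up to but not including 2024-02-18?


Start: 2024-01-28 (Sunday)
End (exclusive): 2024-02-18 (Sunday)
Total calendar days: 21
Full weeks: 21 // 7 = 3 -> 15 weekdays
Remaining 0 days starting on Sunday:
Total business days: 15 + 0 = 15

15


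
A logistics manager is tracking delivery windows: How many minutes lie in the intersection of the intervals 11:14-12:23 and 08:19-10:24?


Interval A: [674, 743] minutes from midnight
Interval B: [499, 624] minutes from midnight
Overlap start = max(674, 499) = 674
Overlap end = min(743, 624) = 624
End <= start, so the intervals do not overlap: 0 minutes

0


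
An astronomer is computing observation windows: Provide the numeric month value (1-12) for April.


Calendar month order:
3. March
4. April <--
5. May
April is month number 4

4


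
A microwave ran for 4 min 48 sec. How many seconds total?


Minutes: 4
Extra seconds: 48
Seconds per minute: 60
Minutes to seconds: 4 x 60 = 240
Total: 240 + 48 = 288

288


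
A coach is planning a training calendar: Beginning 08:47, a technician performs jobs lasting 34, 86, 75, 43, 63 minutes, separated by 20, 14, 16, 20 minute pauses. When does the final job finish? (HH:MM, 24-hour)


Start: 08:47 = 527 min from midnight
  after task 1 (34 min): 09:21
  after break (20 min): 09:41
  after task 2 (86 min): 11:07
  after break (14 min): 11:21
  after task 3 (75 min): 12:36
  after break (16 min): 12:52
  after task 4 (43 min): 13:35
  after break (20 min): 13:55
  after task 5 (63 min): 14:58
Total elapsed: 371 minutes
End time: 14:58

14:58


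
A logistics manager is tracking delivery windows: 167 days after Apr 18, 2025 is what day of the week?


Start: 2025-04-18 (Friday)
Step 1 - find target date: add 167 days
  2025-04-18 + 167 days = 2025-10-02
Step 2 - day of week:
  167 mod 7 = 6
  Friday + 6 days -> Thursday
Result: Thursday (2025-10-02)

Thursday


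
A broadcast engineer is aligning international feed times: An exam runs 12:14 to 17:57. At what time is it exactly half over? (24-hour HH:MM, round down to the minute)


Start time: 12:14 = 734 minutes from midnight
End time: 17:57 = 1077 minutes from midnight
Sum: 734 + 1077 = 1811
Midpoint: 1811 / 2 = 905 minutes
Convert: 905 / 60 = 15 hours, 5 minutes
Result: 15:05

15:05


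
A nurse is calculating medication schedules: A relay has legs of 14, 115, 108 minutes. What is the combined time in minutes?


Durations: 14, 115, 108
Running sum: 14
+ 115 = 129
+ 108 = 237
Total duration: 237 minutes
That is 3 hours and 57 minutes

237


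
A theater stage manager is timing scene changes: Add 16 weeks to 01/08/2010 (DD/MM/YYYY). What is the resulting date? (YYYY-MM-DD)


Start: 2010-08-01
Weeks to add: 16
Convert to days: 16 x 7 = 112 days
Add 112 days to 2010-08-01
Result: 2010-11-21

2010-11-21


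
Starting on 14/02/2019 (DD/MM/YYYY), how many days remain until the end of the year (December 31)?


Start: February 14, 2019
End: December 31, 2019
Days left in February: 14
March: 31
April: 30
May: 31
June: 30
... plus remaining months
Sum of remaining months: 306
Total: 14 + 306 = 320

320


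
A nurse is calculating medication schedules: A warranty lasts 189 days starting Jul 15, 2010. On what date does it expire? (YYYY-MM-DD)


Start: 2010-07-15
Adding 189 days
Days remaining in July: 16
After July: 173 days still to add
August 2010: 31 days, 142 remaining
September 2010: 30 days, 112 remaining
October 2010: 31 days, 81 remaining
November 2010: 30 days, 51 remaining
Result: 2011-01-20

2011-01-20


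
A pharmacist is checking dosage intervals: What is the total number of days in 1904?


Year: 1904
Check leap year rules:
Divisible by 4? Yes
Divisible by 100? No
1904 is a leap year
Days: 366

366


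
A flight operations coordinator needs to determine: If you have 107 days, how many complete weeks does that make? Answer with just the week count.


Total days: 107
Days per week: 7
Division: 107 / 7 = 15 remainder 2
Complete weeks: 15
Remaining days: 2

15


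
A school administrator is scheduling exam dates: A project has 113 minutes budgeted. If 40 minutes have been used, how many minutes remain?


Total budget: 113 minutes
Time used: 40 minutes
Remaining: 113 - 40 = 73 minutes
Percent used: 35.4%
Percent remaining: 64.6%

73


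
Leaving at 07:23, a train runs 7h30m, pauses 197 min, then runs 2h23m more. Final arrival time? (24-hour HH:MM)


Depart: 07:23
Leg 1: +450 min -> 14:53
Layover: +197 min -> 18:10
Leg 2: +143 min -> 20:33
Total travel: 790 minutes = 13h 10m
Arrival: 20:33

20:33


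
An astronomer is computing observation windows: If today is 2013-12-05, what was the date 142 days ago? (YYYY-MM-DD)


Start: 2013-12-05
Subtracting 142 days
Days already passed in December: 5
After going back through December: 137 more days to subtract
November 2013: 30 days, 107 remaining
October 2013: 31 days, 76 remaining
September 2013: 30 days, 46 remaining
August 2013: 31 days, 15 remaining
Result: 2013-07-16

2013-07-16


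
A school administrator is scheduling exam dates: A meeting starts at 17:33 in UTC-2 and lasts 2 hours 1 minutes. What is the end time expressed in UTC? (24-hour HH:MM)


Start: 17:33 in UTC-2
Step 1 - add duration:
  minutes: 33 + 1 = 34
  hours: 17 + 2 + 0 = 19
  end in UTC-2: 19:34
Step 2 - convert UTC-2 -> UTC:
  offset difference: 0 - (-2) = 2 hours
  19 + (2) = 21 -> mod 24 = 21
Result: 21:34 in UTC

21:34


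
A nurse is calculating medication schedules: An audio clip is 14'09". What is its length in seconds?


Minutes: 14
Seconds: 9
Convert minutes to seconds: 14 x 60 = 840
Add remaining seconds: 840 + 9 = 849

849


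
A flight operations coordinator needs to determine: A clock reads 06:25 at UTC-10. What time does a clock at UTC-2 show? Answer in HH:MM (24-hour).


Local time: 06:25 at UTC-10 (offset -10h)
Target zone: UTC-2 (offset -2h)
Difference: -2 - (-10) = 8 hours
Calculation: 6 + (8) = 14
Result: 14:25

14:25


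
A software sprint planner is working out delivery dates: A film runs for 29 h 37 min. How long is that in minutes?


Hours: 29
Minutes: 37
Convert hours to minutes: 29 x 60 = 1740
Add remaining minutes: 1740 + 37 = 1777

1777


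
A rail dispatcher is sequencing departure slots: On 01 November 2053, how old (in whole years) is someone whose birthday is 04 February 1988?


Birth: 1988-02-04
Reference: 2053-11-01
Year difference: 2053 - 1988 = 65
Has birthday (02-04) occurred by 11-01? Yes
Age in full years: 65

65


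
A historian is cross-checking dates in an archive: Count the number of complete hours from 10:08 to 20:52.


Start: 10:08
End: 20:52
Hour difference: 20 - 10 = 10 hours
Minute difference: 52 - 8 = 44 minutes
Total minutes: 644
Complete hours: 644 / 60 = 10 (remainder 44)

10


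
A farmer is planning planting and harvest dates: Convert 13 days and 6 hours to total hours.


Days: 13
Extra hours: 6
Hours per day: 24
Days to hours: 13 x 24 = 312
Total: 312 + 6 = 318

318


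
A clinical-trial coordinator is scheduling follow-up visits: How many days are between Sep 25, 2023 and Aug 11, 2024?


Start date: 2023-09-25
End date: 2024-08-11
Sep 2023: +6 days
Oct 2023: +31 days
Nov 2023: +30 days
... (9 more months)
Total: 321 days

321


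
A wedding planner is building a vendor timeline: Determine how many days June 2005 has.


Month: June
Year: 2005
June is a 30-day month
Total: 30 days

30


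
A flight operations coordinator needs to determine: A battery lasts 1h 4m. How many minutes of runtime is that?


Hours: 1
Extra minutes: 4
Minutes per hour: 60
Hours to minutes: 1 x 60 = 60
Total: 60 + 4 = 64

64


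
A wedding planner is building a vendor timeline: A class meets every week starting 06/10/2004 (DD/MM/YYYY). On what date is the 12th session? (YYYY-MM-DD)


First occurrence: 2004-10-06 (occurrence 1)
Each occurrence is 7 days after the previous.
Occurrence 12 is 11 weeks after the first.
11 weeks = 77 days
2004-10-06 + 77 days = 2004-12-22

2004-12-22


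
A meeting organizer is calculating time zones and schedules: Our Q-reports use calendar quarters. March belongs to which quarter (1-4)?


Month: March (month 3)
Q1: January-March (months 1-3)
Q2: April-June (months 4-6)
Q3: July-September (months 7-9)
Q4: October-December (months 10-12)
Month 3 falls in Q1

1


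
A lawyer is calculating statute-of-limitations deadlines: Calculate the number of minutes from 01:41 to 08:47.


Start time: 01:41 = 101 minutes from midnight
End time: 08:47 = 527 minutes from midnight
Difference: 527 - 101 = 426 minutes
That is 7 hours and 6 minutes

426


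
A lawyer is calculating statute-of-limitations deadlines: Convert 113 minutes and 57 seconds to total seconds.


Minutes: 113
Extra seconds: 57
Seconds per minute: 60
Minutes to seconds: 113 x 60 = 6780
Total: 6780 + 57 = 6837

6837


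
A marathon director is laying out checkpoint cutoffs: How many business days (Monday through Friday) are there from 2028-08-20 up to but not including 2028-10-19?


Start: 2028-08-20 (Sunday)
End (exclusive): 2028-10-19 (Thursday)
Total calendar days: 60
Full weeks: 60 // 7 = 8 -> 40 weekdays
Remaining 4 days starting on Sunday:
  Sun(-), Mon(w), Tue(w), Wed(w) -> 3 weekdays
Total business days: 40 + 3 = 43

43


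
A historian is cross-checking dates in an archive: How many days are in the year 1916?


Year: 1916
Check leap year rules:
Divisible by 4? Yes
Divisible by 100? No
1916 is a leap year
Days: 366

366


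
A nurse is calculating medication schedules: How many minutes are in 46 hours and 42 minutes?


Hours: 46
Minutes: 42
Convert hours to minutes: 46 x 60 = 2760
Add remaining minutes: 2760 + 42 = 2802

2802


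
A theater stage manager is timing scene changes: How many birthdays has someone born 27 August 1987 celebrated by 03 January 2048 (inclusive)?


Birth: 1987-08-27
Reference: 2048-01-03
Year difference: 2048 - 1987 = 61
Has birthday (08-27) occurred by 01-03? No
Birthday not yet reached this year -> subtract 1
Age in full years: 60

60


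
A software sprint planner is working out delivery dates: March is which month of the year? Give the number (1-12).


Calendar month order:
2. February
3. March <--
4. April
March is month number 3

3


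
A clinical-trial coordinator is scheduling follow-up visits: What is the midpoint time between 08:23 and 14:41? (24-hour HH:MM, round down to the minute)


Start time: 08:23 = 503 minutes from midnight
End time: 14:41 = 881 minutes from midnight
Sum: 503 + 881 = 1384
Midpoint: 1384 / 2 = 692 minutes
Convert: 692 / 60 = 11 hours, 32 minutes
Result: 11:32

11:32


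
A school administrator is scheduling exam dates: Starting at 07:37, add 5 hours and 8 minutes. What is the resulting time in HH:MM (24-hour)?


Start time: 07:37
Adding: 5 hours 8 minutes
Minutes: 37 + 8 = 45
Hours: 7 + 5 + 0 = 12
Result: 12:45

12:45


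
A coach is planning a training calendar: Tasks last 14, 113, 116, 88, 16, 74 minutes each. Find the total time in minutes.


Durations: 14, 113, 116, 88, 16, 74
Running sum: 14
+ 113 = 127
+ 116 = 243
+ 88 = 331
+ 16 = 347
+ 74 = 421
Total duration: 421 minutes
That is 7 hours and 1 minutes

421


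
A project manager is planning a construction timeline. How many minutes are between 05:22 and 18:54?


Start time: 05:22 = 322 minutes from midnight
End time: 18:54 = 1134 minutes from midnight
Difference: 1134 - 322 = 812 minutes
That is 13 hours and 32 minutes

812


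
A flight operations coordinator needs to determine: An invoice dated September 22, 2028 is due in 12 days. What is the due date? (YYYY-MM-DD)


Start: 2028-09-22
Adding 12 days
Days remaining in September: 8
After September: 4 days still to add
October 2028 has 31 days, need 4
Result: 2028-10-04

2028-10-04


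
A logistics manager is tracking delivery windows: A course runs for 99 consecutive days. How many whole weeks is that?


Total days: 99
Days per week: 7
Division: 99 / 7 = 14 remainder 1
Complete weeks: 14
Remaining days: 1

14


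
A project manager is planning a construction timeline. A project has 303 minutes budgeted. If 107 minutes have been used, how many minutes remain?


Total budget: 303 minutes
Time used: 107 minutes
Remaining: 303 - 107 = 196 minutes
Percent used: 35.3%
Percent remaining: 64.7%

196


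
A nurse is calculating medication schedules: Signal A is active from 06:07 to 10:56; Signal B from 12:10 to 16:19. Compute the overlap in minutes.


Interval A: [367, 656] minutes from midnight
Interval B: [730, 979] minutes from midnight
Overlap start = max(367, 730) = 730
Overlap end = min(656, 979) = 656
End <= start, so the intervals do not overlap: 0 minutes

0


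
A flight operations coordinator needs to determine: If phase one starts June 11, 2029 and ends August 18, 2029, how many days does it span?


Start date: 2029-06-11
End date: 2029-08-18
Jun 2029: +20 days
Jul 2029: +31 days
Aug 2029: +17 days
Total: 68 days

68


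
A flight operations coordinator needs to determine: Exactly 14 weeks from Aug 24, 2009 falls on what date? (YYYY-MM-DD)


Start: 2009-08-24
Weeks to add: 14
Convert to days: 14 x 7 = 98 days
Add 98 days to 2009-08-24
Result: 2009-11-30

2009-11-30


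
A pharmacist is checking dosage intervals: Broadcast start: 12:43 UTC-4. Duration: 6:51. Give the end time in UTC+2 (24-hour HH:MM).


Start: 12:43 in UTC-4
Step 1 - add duration:
  minutes: 43 + 51 = 94 (carry 1h)
  hours: 12 + 6 + 1 = 19
  end in UTC-4: 19:34
Step 2 - convert UTC-4 -> UTC+2:
  offset difference: 2 - (-4) = 6 hours
  19 + (6) = 25 -> mod 24 = 1
Result: 01:34 in UTC+2

01:34


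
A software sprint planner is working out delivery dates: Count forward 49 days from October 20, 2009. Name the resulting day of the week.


Start: 2009-10-20 (Tuesday)
Step 1 - find target date: add 49 days
  2009-10-20 + 49 days = 2009-12-08
Step 2 - day of week:
  49 mod 7 = 0
  Tuesday + 0 days -> Tuesday
Result: Tuesday (2009-12-08)

Tuesday


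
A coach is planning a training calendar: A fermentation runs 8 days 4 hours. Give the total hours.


Days: 8
Extra hours: 4
Hours per day: 24
Days to hours: 8 x 24 = 192
Total: 192 + 4 = 196

196


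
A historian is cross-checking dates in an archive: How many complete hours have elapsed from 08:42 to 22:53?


Start: 08:42
End: 22:53
Hour difference: 22 - 8 = 14 hours
Minute difference: 53 - 42 = 11 minutes
Total minutes: 851
Complete hours: 851 / 60 = 14 (remainder 11)

14


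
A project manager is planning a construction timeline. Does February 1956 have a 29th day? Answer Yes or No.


Year: 1956
Divisible by 4? 1956 / 4 = 489.0 -> Yes
Divisible by 100? 1956 / 100 = 19.56 -> No
Divisible by 4 but not 100, so it IS a leap year

Yes


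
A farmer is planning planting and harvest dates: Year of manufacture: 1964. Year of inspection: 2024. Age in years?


Birth year: 1964
Current year: 2024
Age = current year - birth year
Age = 2024 - 1964 = 60

60
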